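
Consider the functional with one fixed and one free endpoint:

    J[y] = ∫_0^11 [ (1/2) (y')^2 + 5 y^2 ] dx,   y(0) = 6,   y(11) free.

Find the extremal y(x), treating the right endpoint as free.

The Lagrangian L = (1/2) (y')^2 + 5 y^2 gives
    ∂L/∂y = 10 y,   ∂L/∂y' = y'.
Euler-Lagrange: y'' − 10 y = 0.
With k = sqrt(10), the general solution is
    y(x) = A cosh(sqrt(10) x) + B sinh(sqrt(10) x).
Fixed left endpoint y(0) = 6 ⇒ A = 6.
The right endpoint x = 11 is free, so the natural (transversality) condition is ∂L/∂y' |_{x=11} = 0, i.e. y'(11) = 0.
Compute y'(x) = A k sinh(k x) + B k cosh(k x), so
    y'(11) = A k sinh(k·11) + B k cosh(k·11) = 0
    ⇒ B = −A tanh(k·11) = − 6 tanh(sqrt(10)·11).
Therefore the extremal is
    y(x) = 6 cosh(sqrt(10) x) − 6 tanh(sqrt(10)·11) sinh(sqrt(10) x).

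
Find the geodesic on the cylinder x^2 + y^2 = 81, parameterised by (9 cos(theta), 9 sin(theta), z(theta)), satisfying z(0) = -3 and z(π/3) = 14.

Parameterise the cylinder of radius R = 9 as
    r(θ) = (9 cos θ, 9 sin θ, z(θ)).
The arc-length element is
    ds = sqrt(81 + (dz/dθ)^2) dθ,
so the Lagrangian is L = sqrt(81 + z'^2).
L depends on z' only, not on z or θ, so ∂L/∂z = 0 and
    ∂L/∂z' = z' / sqrt(81 + z'^2).
The Euler-Lagrange equation gives
    d/dθ( z' / sqrt(81 + z'^2) ) = 0,
so z' is constant. Integrating once:
    z(θ) = a θ + b,
a helix on the cylinder (a straight line when the cylinder is unrolled). The constants a, b are determined by the endpoint conditions.
With endpoint conditions z(0) = -3 and z(π/3) = 14: from z(0) = b we get b = -3, and a·π/3 + -3 = 14 gives a = 51/π, so
    z(θ) = (51/π) θ − 3.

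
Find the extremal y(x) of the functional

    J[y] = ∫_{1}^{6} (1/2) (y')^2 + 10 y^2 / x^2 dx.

The Lagrangian is L = (1/2) (y')^2 + 10 y^2 / x^2.
Compute ∂L/∂y = 20y/x^2, ∂L/∂y' = y'.
The Euler-Lagrange equation d/dx(∂L/∂y') − ∂L/∂y = 0 reduces to
    y'' − 20/x^2 · y = 0  (x > 0).
Its general solution is
    y(x) = A x^5 + B x^(-4),
with A, B fixed by the endpoint conditions.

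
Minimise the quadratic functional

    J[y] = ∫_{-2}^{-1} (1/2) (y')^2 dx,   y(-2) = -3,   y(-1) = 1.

The Lagrangian is L = (1/2) (y')^2.
Compute ∂L/∂y = 0, ∂L/∂y' = y'.
The Euler-Lagrange equation d/dx(∂L/∂y') − ∂L/∂y = 0 reduces to
    y'' = 0.
Its general solution is
    y(x) = A x + B,
with A, B fixed by the endpoint conditions.
Applying the endpoint conditions y(-2) = -3 and y(-1) = 1: solve A·-2 + B = -3 and A·-1 + B = 1. Subtracting gives A(-1 − -2) = 1 − -3, so A = 4, and B = -3 − A·-2 = 5. Therefore
    y(x) = 4 x + 5.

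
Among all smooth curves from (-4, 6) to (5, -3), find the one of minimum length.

Arc-length functional: J[y] = ∫ sqrt(1 + (y')^2) dx.
Lagrangian L = sqrt(1 + (y')^2) has no explicit y dependence, so ∂L/∂y = 0 and the Euler-Lagrange equation gives
    d/dx( y' / sqrt(1 + (y')^2) ) = 0  ⇒  y' / sqrt(1 + (y')^2) = const.
Hence y' is constant, so y(x) is affine.
Fitting the endpoints (-4, 6) and (5, -3):
    slope m = ((-3) − 6) / (5 − (-4)) = -1,
    intercept c = 6 − m·(-4) = 2.
Extremal: y(x) = -x + 2.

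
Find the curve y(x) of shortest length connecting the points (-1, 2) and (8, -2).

Arc-length functional: J[y] = ∫ sqrt(1 + (y')^2) dx.
Lagrangian L = sqrt(1 + (y')^2) has no explicit y dependence, so ∂L/∂y = 0 and the Euler-Lagrange equation gives
    d/dx( y' / sqrt(1 + (y')^2) ) = 0  ⇒  y' / sqrt(1 + (y')^2) = const.
Hence y' is constant, so y(x) is affine.
Fitting the endpoints (-1, 2) and (8, -2):
    slope m = ((-2) − 2) / (8 − (-1)) = -4/9,
    intercept c = 2 − m·(-1) = 14/9.
Extremal: y(x) = (-4/9) x + 14/9.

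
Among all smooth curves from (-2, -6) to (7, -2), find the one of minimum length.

Arc-length functional: J[y] = ∫ sqrt(1 + (y')^2) dx.
Lagrangian L = sqrt(1 + (y')^2) has no explicit y dependence, so ∂L/∂y = 0 and the Euler-Lagrange equation gives
    d/dx( y' / sqrt(1 + (y')^2) ) = 0  ⇒  y' / sqrt(1 + (y')^2) = const.
Hence y' is constant, so y(x) is affine.
Fitting the endpoints (-2, -6) and (7, -2):
    slope m = ((-2) − (-6)) / (7 − (-2)) = 4/9,
    intercept c = (-6) − m·(-2) = -46/9.
Extremal: y(x) = (4/9) x - 46/9.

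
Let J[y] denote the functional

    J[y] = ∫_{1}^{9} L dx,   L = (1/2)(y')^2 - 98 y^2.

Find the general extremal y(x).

The Lagrangian is L = (1/2)(y')^2 - 98 y^2.
∂L/∂y = -196y.
∂L/∂y' = y'.
The Euler-Lagrange equation d/dx(∂L/∂y') − ∂L/∂y = 0 becomes:
    y'' + 196 y = 0
General solution: y(x) = A sin(14x) + B cos(14x), where A and B are arbitrary constants fixed by the endpoint conditions.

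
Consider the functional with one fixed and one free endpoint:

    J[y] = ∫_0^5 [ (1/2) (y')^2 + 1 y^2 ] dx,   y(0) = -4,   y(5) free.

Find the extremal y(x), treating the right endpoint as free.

The Lagrangian L = (1/2) (y')^2 + 1 y^2 gives
    ∂L/∂y = 2 y,   ∂L/∂y' = y'.
Euler-Lagrange: y'' − 2 y = 0.
With k = sqrt(2), the general solution is
    y(x) = A cosh(sqrt(2) x) + B sinh(sqrt(2) x).
Fixed left endpoint y(0) = -4 ⇒ A = -4.
The right endpoint x = 5 is free, so the natural (transversality) condition is ∂L/∂y' |_{x=5} = 0, i.e. y'(5) = 0.
Compute y'(x) = A k sinh(k x) + B k cosh(k x), so
    y'(5) = A k sinh(k·5) + B k cosh(k·5) = 0
    ⇒ B = −A tanh(k·5) = 4 tanh(sqrt(2)·5).
Therefore the extremal is
    y(x) = −4 cosh(sqrt(2) x) + 4 tanh(sqrt(2)·5) sinh(sqrt(2) x).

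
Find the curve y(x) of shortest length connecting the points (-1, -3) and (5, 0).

Arc-length functional: J[y] = ∫ sqrt(1 + (y')^2) dx.
Lagrangian L = sqrt(1 + (y')^2) has no explicit y dependence, so ∂L/∂y = 0 and the Euler-Lagrange equation gives
    d/dx( y' / sqrt(1 + (y')^2) ) = 0  ⇒  y' / sqrt(1 + (y')^2) = const.
Hence y' is constant, so y(x) is affine.
Fitting the endpoints (-1, -3) and (5, 0):
    slope m = (0 − (-3)) / (5 − (-1)) = 1/2,
    intercept c = (-3) − m·(-1) = -5/2.
Extremal: y(x) = (1/2) x - 5/2.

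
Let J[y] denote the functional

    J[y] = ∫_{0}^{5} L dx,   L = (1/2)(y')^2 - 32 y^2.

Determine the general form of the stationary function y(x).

The Lagrangian is L = (1/2)(y')^2 - 32 y^2.
∂L/∂y = -64y.
∂L/∂y' = y'.
The Euler-Lagrange equation d/dx(∂L/∂y') − ∂L/∂y = 0 becomes:
    y'' + 64 y = 0
General solution: y(x) = A sin(8x) + B cos(8x), where A and B are arbitrary constants fixed by the endpoint conditions.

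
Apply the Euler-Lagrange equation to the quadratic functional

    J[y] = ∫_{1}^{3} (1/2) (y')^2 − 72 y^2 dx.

The Lagrangian is L = (1/2) (y')^2 − 72 y^2.
Compute ∂L/∂y = -144y, ∂L/∂y' = y'.
The Euler-Lagrange equation d/dx(∂L/∂y') − ∂L/∂y = 0 reduces to
    y'' + 144 y = 0.
Its general solution is
    y(x) = A sin(12x) + B cos(12x),
with A, B fixed by the endpoint conditions.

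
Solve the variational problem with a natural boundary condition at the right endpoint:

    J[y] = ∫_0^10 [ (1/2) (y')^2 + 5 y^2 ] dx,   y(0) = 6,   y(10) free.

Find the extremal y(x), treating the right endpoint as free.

The Lagrangian L = (1/2) (y')^2 + 5 y^2 gives
    ∂L/∂y = 10 y,   ∂L/∂y' = y'.
Euler-Lagrange: y'' − 10 y = 0.
With k = sqrt(10), the general solution is
    y(x) = A cosh(sqrt(10) x) + B sinh(sqrt(10) x).
Fixed left endpoint y(0) = 6 ⇒ A = 6.
The right endpoint x = 10 is free, so the natural (transversality) condition is ∂L/∂y' |_{x=10} = 0, i.e. y'(10) = 0.
Compute y'(x) = A k sinh(k x) + B k cosh(k x), so
    y'(10) = A k sinh(k·10) + B k cosh(k·10) = 0
    ⇒ B = −A tanh(k·10) = − 6 tanh(sqrt(10)·10).
Therefore the extremal is
    y(x) = 6 cosh(sqrt(10) x) − 6 tanh(sqrt(10)·10) sinh(sqrt(10) x).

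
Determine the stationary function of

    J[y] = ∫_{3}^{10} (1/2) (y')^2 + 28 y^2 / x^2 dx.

The Lagrangian is L = (1/2) (y')^2 + 28 y^2 / x^2.
Compute ∂L/∂y = 56y/x^2, ∂L/∂y' = y'.
The Euler-Lagrange equation d/dx(∂L/∂y') − ∂L/∂y = 0 reduces to
    y'' − 56/x^2 · y = 0  (x > 0).
Its general solution is
    y(x) = A x^8 + B x^(-7),
with A, B fixed by the endpoint conditions.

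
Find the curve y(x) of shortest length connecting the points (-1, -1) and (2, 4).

Arc-length functional: J[y] = ∫ sqrt(1 + (y')^2) dx.
Lagrangian L = sqrt(1 + (y')^2) has no explicit y dependence, so ∂L/∂y = 0 and the Euler-Lagrange equation gives
    d/dx( y' / sqrt(1 + (y')^2) ) = 0  ⇒  y' / sqrt(1 + (y')^2) = const.
Hence y' is constant, so y(x) is affine.
Fitting the endpoints (-1, -1) and (2, 4):
    slope m = (4 − (-1)) / (2 − (-1)) = 5/3,
    intercept c = (-1) − m·(-1) = 2/3.
Extremal: y(x) = (5/3) x + 2/3.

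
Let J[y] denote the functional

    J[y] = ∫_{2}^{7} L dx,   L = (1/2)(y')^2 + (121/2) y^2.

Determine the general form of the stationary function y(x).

The Lagrangian is L = (1/2)(y')^2 + (121/2) y^2.
∂L/∂y = 121y.
∂L/∂y' = y'.
The Euler-Lagrange equation d/dx(∂L/∂y') − ∂L/∂y = 0 becomes:
    y'' - 121 y = 0
General solution: y(x) = A e^(11x) + B e^(-11x), where A and B are arbitrary constants fixed by the endpoint conditions.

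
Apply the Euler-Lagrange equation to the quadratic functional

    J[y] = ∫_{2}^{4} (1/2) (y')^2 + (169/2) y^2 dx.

The Lagrangian is L = (1/2) (y')^2 + (169/2) y^2.
Compute ∂L/∂y = 169y, ∂L/∂y' = y'.
The Euler-Lagrange equation d/dx(∂L/∂y') − ∂L/∂y = 0 reduces to
    y'' − 169 y = 0.
Its general solution is
    y(x) = A e^(13x) + B e^(−13x),
with A, B fixed by the endpoint conditions.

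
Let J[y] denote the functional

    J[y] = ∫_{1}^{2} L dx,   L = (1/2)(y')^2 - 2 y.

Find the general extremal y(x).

The Lagrangian is L = (1/2)(y')^2 - 2 y.
∂L/∂y = -2.
∂L/∂y' = y'.
The Euler-Lagrange equation d/dx(∂L/∂y') − ∂L/∂y = 0 becomes:
    y'' + 2 = 0
General solution: y(x) = -x^2 + A x + B, where A and B are arbitrary constants fixed by the endpoint conditions.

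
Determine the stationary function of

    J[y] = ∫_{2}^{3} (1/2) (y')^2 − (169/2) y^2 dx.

The Lagrangian is L = (1/2) (y')^2 − (169/2) y^2.
Compute ∂L/∂y = -169y, ∂L/∂y' = y'.
The Euler-Lagrange equation d/dx(∂L/∂y') − ∂L/∂y = 0 reduces to
    y'' + 169 y = 0.
Its general solution is
    y(x) = A sin(13x) + B cos(13x),
with A, B fixed by the endpoint conditions.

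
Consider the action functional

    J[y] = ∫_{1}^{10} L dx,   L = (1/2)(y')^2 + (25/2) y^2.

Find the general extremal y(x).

The Lagrangian is L = (1/2)(y')^2 + (25/2) y^2.
∂L/∂y = 25y.
∂L/∂y' = y'.
The Euler-Lagrange equation d/dx(∂L/∂y') − ∂L/∂y = 0 becomes:
    y'' - 25 y = 0
General solution: y(x) = A e^(5x) + B e^(-5x), where A and B are arbitrary constants fixed by the endpoint conditions.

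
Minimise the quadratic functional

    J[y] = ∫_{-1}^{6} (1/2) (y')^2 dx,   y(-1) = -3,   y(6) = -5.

The Lagrangian is L = (1/2) (y')^2.
Compute ∂L/∂y = 0, ∂L/∂y' = y'.
The Euler-Lagrange equation d/dx(∂L/∂y') − ∂L/∂y = 0 reduces to
    y'' = 0.
Its general solution is
    y(x) = A x + B,
with A, B fixed by the endpoint conditions.
Applying the endpoint conditions y(-1) = -3 and y(6) = -5: solve A·-1 + B = -3 and A·6 + B = -5. Subtracting gives A(6 − -1) = -5 − -3, so A = -2/7, and B = -3 − A·-1 = -23/7. Therefore
    y(x) = (-2/7) x - 23/7.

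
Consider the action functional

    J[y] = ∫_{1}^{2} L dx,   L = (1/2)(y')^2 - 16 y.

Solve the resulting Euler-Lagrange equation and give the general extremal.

The Lagrangian is L = (1/2)(y')^2 - 16 y.
∂L/∂y = -16.
∂L/∂y' = y'.
The Euler-Lagrange equation d/dx(∂L/∂y') − ∂L/∂y = 0 becomes:
    y'' + 16 = 0
General solution: y(x) = -8 x^2 + A x + B, where A and B are arbitrary constants fixed by the endpoint conditions.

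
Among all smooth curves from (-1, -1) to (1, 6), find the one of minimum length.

Arc-length functional: J[y] = ∫ sqrt(1 + (y')^2) dx.
Lagrangian L = sqrt(1 + (y')^2) has no explicit y dependence, so ∂L/∂y = 0 and the Euler-Lagrange equation gives
    d/dx( y' / sqrt(1 + (y')^2) ) = 0  ⇒  y' / sqrt(1 + (y')^2) = const.
Hence y' is constant, so y(x) is affine.
Fitting the endpoints (-1, -1) and (1, 6):
    slope m = (6 − (-1)) / (1 − (-1)) = 7/2,
    intercept c = (-1) − m·(-1) = 5/2.
Extremal: y(x) = (7/2) x + 5/2.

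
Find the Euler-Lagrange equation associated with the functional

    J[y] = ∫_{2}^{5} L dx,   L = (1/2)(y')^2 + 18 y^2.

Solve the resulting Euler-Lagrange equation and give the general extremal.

The Lagrangian is L = (1/2)(y')^2 + 18 y^2.
∂L/∂y = 36y.
∂L/∂y' = y'.
The Euler-Lagrange equation d/dx(∂L/∂y') − ∂L/∂y = 0 becomes:
    y'' - 36 y = 0
General solution: y(x) = A e^(6x) + B e^(-6x), where A and B are arbitrary constants fixed by the endpoint conditions.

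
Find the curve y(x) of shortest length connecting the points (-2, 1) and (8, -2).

Arc-length functional: J[y] = ∫ sqrt(1 + (y')^2) dx.
Lagrangian L = sqrt(1 + (y')^2) has no explicit y dependence, so ∂L/∂y = 0 and the Euler-Lagrange equation gives
    d/dx( y' / sqrt(1 + (y')^2) ) = 0  ⇒  y' / sqrt(1 + (y')^2) = const.
Hence y' is constant, so y(x) is affine.
Fitting the endpoints (-2, 1) and (8, -2):
    slope m = ((-2) − 1) / (8 − (-2)) = -3/10,
    intercept c = 1 − m·(-2) = 2/5.
Extremal: y(x) = (-3/10) x + 2/5.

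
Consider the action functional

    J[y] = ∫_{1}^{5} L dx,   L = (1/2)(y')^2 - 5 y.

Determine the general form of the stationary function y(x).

The Lagrangian is L = (1/2)(y')^2 - 5 y.
∂L/∂y = -5.
∂L/∂y' = y'.
The Euler-Lagrange equation d/dx(∂L/∂y') − ∂L/∂y = 0 becomes:
    y'' + 5 = 0
General solution: y(x) = -(5/2) x^2 + A x + B, where A and B are arbitrary constants fixed by the endpoint conditions.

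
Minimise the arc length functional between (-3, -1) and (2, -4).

Arc-length functional: J[y] = ∫ sqrt(1 + (y')^2) dx.
Lagrangian L = sqrt(1 + (y')^2) has no explicit y dependence, so ∂L/∂y = 0 and the Euler-Lagrange equation gives
    d/dx( y' / sqrt(1 + (y')^2) ) = 0  ⇒  y' / sqrt(1 + (y')^2) = const.
Hence y' is constant, so y(x) is affine.
Fitting the endpoints (-3, -1) and (2, -4):
    slope m = ((-4) − (-1)) / (2 − (-3)) = -3/5,
    intercept c = (-1) − m·(-3) = -14/5.
Extremal: y(x) = (-3/5) x - 14/5.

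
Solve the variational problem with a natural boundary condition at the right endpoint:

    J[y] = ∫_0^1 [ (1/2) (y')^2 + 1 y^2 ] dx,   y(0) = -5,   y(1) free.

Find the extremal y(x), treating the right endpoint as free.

The Lagrangian L = (1/2) (y')^2 + 1 y^2 gives
    ∂L/∂y = 2 y,   ∂L/∂y' = y'.
Euler-Lagrange: y'' − 2 y = 0.
With k = sqrt(2), the general solution is
    y(x) = A cosh(sqrt(2) x) + B sinh(sqrt(2) x).
Fixed left endpoint y(0) = -5 ⇒ A = -5.
The right endpoint x = 1 is free, so the natural (transversality) condition is ∂L/∂y' |_{x=1} = 0, i.e. y'(1) = 0.
Compute y'(x) = A k sinh(k x) + B k cosh(k x), so
    y'(1) = A k sinh(k·1) + B k cosh(k·1) = 0
    ⇒ B = −A tanh(k·1) = 5 tanh(sqrt(2)·1).
Therefore the extremal is
    y(x) = −5 cosh(sqrt(2) x) + 5 tanh(sqrt(2)·1) sinh(sqrt(2) x).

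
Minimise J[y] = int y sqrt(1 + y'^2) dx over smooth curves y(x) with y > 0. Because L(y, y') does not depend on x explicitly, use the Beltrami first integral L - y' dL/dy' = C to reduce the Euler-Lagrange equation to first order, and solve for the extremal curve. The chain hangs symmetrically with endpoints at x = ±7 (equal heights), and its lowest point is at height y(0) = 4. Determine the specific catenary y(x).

The Lagrangian L(y, y') = y sqrt(1 + y'^2) has no explicit x dependence, so the Beltrami identity applies:
    L − y' ∂L/∂y' = C.
Compute ∂L/∂y' = y · y' / sqrt(1 + y'^2). Then
    L − y' ∂L/∂y'
    = y sqrt(1 + y'^2) − y · y'^2 / sqrt(1 + y'^2)
    = y (1 + y'^2 − y'^2) / sqrt(1 + y'^2)
    = y / sqrt(1 + y'^2) = C.
Squaring gives y^2 = C^2 (1 + y'^2), i.e.
    y'^2 = y^2 / C^2 − 1.
Separating variables,
    dy / sqrt(y^2 − C^2) = dx / C,
and integrating gives arccosh(y / C) = (x − a)/C, so
    y(x) = C cosh((x − a)/C),
the catenary. The constants C and a are fixed by the two endpoint conditions (and, for the hanging-chain problem, the length constraint selects C).
Now fit the given data. The endpoints x = ±7 are symmetric at equal height, so the catenary is even about its minimum: a = 0 and y(x) = C cosh(x/C). The lowest point is y(0) = C cosh(0) = C, and we are told y(0) = 4, so C = 4. Therefore
    y(x) = 4 cosh(x/4),
and at the endpoints
    y(±7) = 4 cosh(7/4).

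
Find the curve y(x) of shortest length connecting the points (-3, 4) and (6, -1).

Arc-length functional: J[y] = ∫ sqrt(1 + (y')^2) dx.
Lagrangian L = sqrt(1 + (y')^2) has no explicit y dependence, so ∂L/∂y = 0 and the Euler-Lagrange equation gives
    d/dx( y' / sqrt(1 + (y')^2) ) = 0  ⇒  y' / sqrt(1 + (y')^2) = const.
Hence y' is constant, so y(x) is affine.
Fitting the endpoints (-3, 4) and (6, -1):
    slope m = ((-1) − 4) / (6 − (-3)) = -5/9,
    intercept c = 4 − m·(-3) = 7/3.
Extremal: y(x) = (-5/9) x + 7/3.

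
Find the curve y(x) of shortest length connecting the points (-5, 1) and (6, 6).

Arc-length functional: J[y] = ∫ sqrt(1 + (y')^2) dx.
Lagrangian L = sqrt(1 + (y')^2) has no explicit y dependence, so ∂L/∂y = 0 and the Euler-Lagrange equation gives
    d/dx( y' / sqrt(1 + (y')^2) ) = 0  ⇒  y' / sqrt(1 + (y')^2) = const.
Hence y' is constant, so y(x) is affine.
Fitting the endpoints (-5, 1) and (6, 6):
    slope m = (6 − 1) / (6 − (-5)) = 5/11,
    intercept c = 1 − m·(-5) = 36/11.
Extremal: y(x) = (5/11) x + 36/11.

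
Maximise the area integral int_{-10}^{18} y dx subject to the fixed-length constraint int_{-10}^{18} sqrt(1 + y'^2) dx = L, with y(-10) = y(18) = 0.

Set up the augmented Lagrangian using a multiplier λ for the length constraint:
    F(y, y') = y − λ sqrt(1 + y'^2).
F has no explicit x dependence, so the Beltrami identity yields a first integral
    F − y' ∂F/∂y' = C.
Compute ∂F/∂y' = −λ y' / sqrt(1 + y'^2). Then
    y − λ sqrt(1 + y'^2) + λ y'^2 / sqrt(1 + y'^2) = C
    ⇒  y − λ / sqrt(1 + y'^2) = C.
Solving for y' and integrating gives
    (x − a)^2 + (y − b)^2 = λ^2,
a circular arc of radius λ. The constants a, b are determined by the endpoint conditions y(-10) = y(18) = 0, and λ is fixed implicitly by the length constraint
    ∫_{-10}^{18} sqrt(1 + y'^2) dx = L.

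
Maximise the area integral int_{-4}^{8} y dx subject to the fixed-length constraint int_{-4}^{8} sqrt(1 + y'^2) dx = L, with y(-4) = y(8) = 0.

Set up the augmented Lagrangian using a multiplier λ for the length constraint:
    F(y, y') = y − λ sqrt(1 + y'^2).
F has no explicit x dependence, so the Beltrami identity yields a first integral
    F − y' ∂F/∂y' = C.
Compute ∂F/∂y' = −λ y' / sqrt(1 + y'^2). Then
    y − λ sqrt(1 + y'^2) + λ y'^2 / sqrt(1 + y'^2) = C
    ⇒  y − λ / sqrt(1 + y'^2) = C.
Solving for y' and integrating gives
    (x − a)^2 + (y − b)^2 = λ^2,
a circular arc of radius λ. The constants a, b are determined by the endpoint conditions y(-4) = y(8) = 0, and λ is fixed implicitly by the length constraint
    ∫_{-4}^{8} sqrt(1 + y'^2) dx = L.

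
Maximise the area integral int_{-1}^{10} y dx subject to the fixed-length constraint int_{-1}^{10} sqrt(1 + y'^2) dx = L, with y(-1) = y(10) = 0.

Set up the augmented Lagrangian using a multiplier λ for the length constraint:
    F(y, y') = y − λ sqrt(1 + y'^2).
F has no explicit x dependence, so the Beltrami identity yields a first integral
    F − y' ∂F/∂y' = C.
Compute ∂F/∂y' = −λ y' / sqrt(1 + y'^2). Then
    y − λ sqrt(1 + y'^2) + λ y'^2 / sqrt(1 + y'^2) = C
    ⇒  y − λ / sqrt(1 + y'^2) = C.
Solving for y' and integrating gives
    (x − a)^2 + (y − b)^2 = λ^2,
a circular arc of radius λ. The constants a, b are determined by the endpoint conditions y(-1) = y(10) = 0, and λ is fixed implicitly by the length constraint
    ∫_{-1}^{10} sqrt(1 + y'^2) dx = L.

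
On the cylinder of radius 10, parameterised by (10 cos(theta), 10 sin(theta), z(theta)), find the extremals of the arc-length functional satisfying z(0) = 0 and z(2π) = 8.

Parameterise the cylinder of radius R = 10 as
    r(θ) = (10 cos θ, 10 sin θ, z(θ)).
The arc-length element is
    ds = sqrt(100 + (dz/dθ)^2) dθ,
so the Lagrangian is L = sqrt(100 + z'^2).
L depends on z' only, not on z or θ, so ∂L/∂z = 0 and
    ∂L/∂z' = z' / sqrt(100 + z'^2).
The Euler-Lagrange equation gives
    d/dθ( z' / sqrt(100 + z'^2) ) = 0,
so z' is constant. Integrating once:
    z(θ) = a θ + b,
a helix on the cylinder (a straight line when the cylinder is unrolled). The constants a, b are determined by the endpoint conditions.
With endpoint conditions z(0) = 0 and z(2π) = 8: from z(0) = b we get b = 0, and a·2π + 0 = 8 gives a = 4/π, so
    z(θ) = (4/π) θ.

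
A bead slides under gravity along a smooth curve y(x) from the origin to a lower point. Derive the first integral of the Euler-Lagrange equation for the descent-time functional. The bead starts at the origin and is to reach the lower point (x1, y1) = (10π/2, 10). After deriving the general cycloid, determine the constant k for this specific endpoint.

The Lagrangian L = sqrt((1 + y'^2) / y) has no explicit x dependence, so the Beltrami identity applies:
    L − y' ∂L/∂y' = C.
Compute ∂L/∂y' = y' / sqrt(y (1 + y'^2)).
Substitute:
    sqrt((1 + y'^2)/y) − y'·y' / sqrt(y (1 + y'^2))
    = (1 + y'^2) / sqrt(y (1 + y'^2)) − y'^2 / sqrt(y (1 + y'^2))
    = 1 / sqrt(y (1 + y'^2)) = C.
Squaring and rearranging gives the first integral
    y (1 + y'^2) = 1/C^2 =: k   (constant).
Solving this first-order ODE by the substitution
    y = (k/2)(1 − cos θ)
yields the cycloid parameterisation
    x(θ) = (k/2)(θ − sin θ),   y(θ) = (k/2)(1 − cos θ).
The constant k is fixed by the endpoint condition.
Now fit the given lower endpoint (x1, y1) = (10π/2, 10). At the bottom of the first arch (θ = π), the parametric equations give
    y(π) = (k/2)(1 − cos π) = k,
    x(π) = (k/2)(π − sin π) = kπ/2.
Matching y(π) = 10 gives k = 10, consistent with x(π) = 10π/2. Therefore the specific cycloid is
    x(θ) = (10/2)(θ − sin θ),   y(θ) = (10/2)(1 − cos θ).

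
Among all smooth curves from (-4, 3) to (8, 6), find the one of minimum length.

Arc-length functional: J[y] = ∫ sqrt(1 + (y')^2) dx.
Lagrangian L = sqrt(1 + (y')^2) has no explicit y dependence, so ∂L/∂y = 0 and the Euler-Lagrange equation gives
    d/dx( y' / sqrt(1 + (y')^2) ) = 0  ⇒  y' / sqrt(1 + (y')^2) = const.
Hence y' is constant, so y(x) is affine.
Fitting the endpoints (-4, 3) and (8, 6):
    slope m = (6 − 3) / (8 − (-4)) = 1/4,
    intercept c = 3 − m·(-4) = 4.
Extremal: y(x) = (1/4) x + 4.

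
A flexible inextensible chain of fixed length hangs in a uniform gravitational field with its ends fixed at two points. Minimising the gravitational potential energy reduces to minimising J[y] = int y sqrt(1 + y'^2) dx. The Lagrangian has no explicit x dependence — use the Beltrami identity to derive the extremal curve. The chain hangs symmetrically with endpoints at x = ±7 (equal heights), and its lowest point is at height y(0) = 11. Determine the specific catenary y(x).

The Lagrangian L(y, y') = y sqrt(1 + y'^2) has no explicit x dependence, so the Beltrami identity applies:
    L − y' ∂L/∂y' = C.
Compute ∂L/∂y' = y · y' / sqrt(1 + y'^2). Then
    L − y' ∂L/∂y'
    = y sqrt(1 + y'^2) − y · y'^2 / sqrt(1 + y'^2)
    = y (1 + y'^2 − y'^2) / sqrt(1 + y'^2)
    = y / sqrt(1 + y'^2) = C.
Squaring gives y^2 = C^2 (1 + y'^2), i.e.
    y'^2 = y^2 / C^2 − 1.
Separating variables,
    dy / sqrt(y^2 − C^2) = dx / C,
and integrating gives arccosh(y / C) = (x − a)/C, so
    y(x) = C cosh((x − a)/C),
the catenary. The constants C and a are fixed by the two endpoint conditions (and, for the hanging-chain problem, the length constraint selects C).
Now fit the given data. The endpoints x = ±7 are symmetric at equal height, so the catenary is even about its minimum: a = 0 and y(x) = C cosh(x/C). The lowest point is y(0) = C cosh(0) = C, and we are told y(0) = 11, so C = 11. Therefore
    y(x) = 11 cosh(x/11),
and at the endpoints
    y(±7) = 11 cosh(7/11).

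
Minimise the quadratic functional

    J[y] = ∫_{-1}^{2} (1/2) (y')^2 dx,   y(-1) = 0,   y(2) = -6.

The Lagrangian is L = (1/2) (y')^2.
Compute ∂L/∂y = 0, ∂L/∂y' = y'.
The Euler-Lagrange equation d/dx(∂L/∂y') − ∂L/∂y = 0 reduces to
    y'' = 0.
Its general solution is
    y(x) = A x + B,
with A, B fixed by the endpoint conditions.
Applying the endpoint conditions y(-1) = 0 and y(2) = -6: solve A·-1 + B = 0 and A·2 + B = -6. Subtracting gives A(2 − -1) = -6 − 0, so A = -2, and B = 0 − A·-1 = -2. Therefore
    y(x) = -2 x - 2.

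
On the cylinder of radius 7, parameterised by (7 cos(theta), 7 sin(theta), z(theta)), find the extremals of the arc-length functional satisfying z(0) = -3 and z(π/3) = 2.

Parameterise the cylinder of radius R = 7 as
    r(θ) = (7 cos θ, 7 sin θ, z(θ)).
The arc-length element is
    ds = sqrt(49 + (dz/dθ)^2) dθ,
so the Lagrangian is L = sqrt(49 + z'^2).
L depends on z' only, not on z or θ, so ∂L/∂z = 0 and
    ∂L/∂z' = z' / sqrt(49 + z'^2).
The Euler-Lagrange equation gives
    d/dθ( z' / sqrt(49 + z'^2) ) = 0,
so z' is constant. Integrating once:
    z(θ) = a θ + b,
a helix on the cylinder (a straight line when the cylinder is unrolled). The constants a, b are determined by the endpoint conditions.
With endpoint conditions z(0) = -3 and z(π/3) = 2: from z(0) = b we get b = -3, and a·π/3 + -3 = 2 gives a = 15/π, so
    z(θ) = (15/π) θ − 3.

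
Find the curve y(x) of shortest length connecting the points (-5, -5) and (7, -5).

Arc-length functional: J[y] = ∫ sqrt(1 + (y')^2) dx.
Lagrangian L = sqrt(1 + (y')^2) has no explicit y dependence, so ∂L/∂y = 0 and the Euler-Lagrange equation gives
    d/dx( y' / sqrt(1 + (y')^2) ) = 0  ⇒  y' / sqrt(1 + (y')^2) = const.
Hence y' is constant, so y(x) is affine.
Fitting the endpoints (-5, -5) and (7, -5):
    slope m = ((-5) − (-5)) / (7 − (-5)) = 0,
    intercept c = (-5) − m·(-5) = -5.
Extremal: y(x) = -5.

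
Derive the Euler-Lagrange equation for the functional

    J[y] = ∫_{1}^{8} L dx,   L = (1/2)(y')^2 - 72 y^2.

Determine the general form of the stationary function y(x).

The Lagrangian is L = (1/2)(y')^2 - 72 y^2.
∂L/∂y = -144y.
∂L/∂y' = y'.
The Euler-Lagrange equation d/dx(∂L/∂y') − ∂L/∂y = 0 becomes:
    y'' + 144 y = 0
General solution: y(x) = A sin(12x) + B cos(12x), where A and B are arbitrary constants fixed by the endpoint conditions.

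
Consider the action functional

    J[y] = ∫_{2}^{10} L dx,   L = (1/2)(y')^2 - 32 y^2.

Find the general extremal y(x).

The Lagrangian is L = (1/2)(y')^2 - 32 y^2.
∂L/∂y = -64y.
∂L/∂y' = y'.
The Euler-Lagrange equation d/dx(∂L/∂y') − ∂L/∂y = 0 becomes:
    y'' + 64 y = 0
General solution: y(x) = A sin(8x) + B cos(8x), where A and B are arbitrary constants fixed by the endpoint conditions.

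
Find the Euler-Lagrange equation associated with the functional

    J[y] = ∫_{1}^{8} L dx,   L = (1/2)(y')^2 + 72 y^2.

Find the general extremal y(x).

The Lagrangian is L = (1/2)(y')^2 + 72 y^2.
∂L/∂y = 144y.
∂L/∂y' = y'.
The Euler-Lagrange equation d/dx(∂L/∂y') − ∂L/∂y = 0 becomes:
    y'' - 144 y = 0
General solution: y(x) = A e^(12x) + B e^(-12x), where A and B are arbitrary constants fixed by the endpoint conditions.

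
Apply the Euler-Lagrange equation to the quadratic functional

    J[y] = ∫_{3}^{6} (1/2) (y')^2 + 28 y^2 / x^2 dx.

The Lagrangian is L = (1/2) (y')^2 + 28 y^2 / x^2.
Compute ∂L/∂y = 56y/x^2, ∂L/∂y' = y'.
The Euler-Lagrange equation d/dx(∂L/∂y') − ∂L/∂y = 0 reduces to
    y'' − 56/x^2 · y = 0  (x > 0).
Its general solution is
    y(x) = A x^8 + B x^(-7),
with A, B fixed by the endpoint conditions.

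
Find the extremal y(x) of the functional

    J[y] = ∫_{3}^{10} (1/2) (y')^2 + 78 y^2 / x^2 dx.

The Lagrangian is L = (1/2) (y')^2 + 78 y^2 / x^2.
Compute ∂L/∂y = 156y/x^2, ∂L/∂y' = y'.
The Euler-Lagrange equation d/dx(∂L/∂y') − ∂L/∂y = 0 reduces to
    y'' − 156/x^2 · y = 0  (x > 0).
Its general solution is
    y(x) = A x^13 + B x^(-12),
with A, B fixed by the endpoint conditions.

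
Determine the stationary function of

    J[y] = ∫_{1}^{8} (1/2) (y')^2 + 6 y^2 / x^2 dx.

The Lagrangian is L = (1/2) (y')^2 + 6 y^2 / x^2.
Compute ∂L/∂y = 12y/x^2, ∂L/∂y' = y'.
The Euler-Lagrange equation d/dx(∂L/∂y') − ∂L/∂y = 0 reduces to
    y'' − 12/x^2 · y = 0  (x > 0).
Its general solution is
    y(x) = A x^4 + B x^(-3),
with A, B fixed by the endpoint conditions.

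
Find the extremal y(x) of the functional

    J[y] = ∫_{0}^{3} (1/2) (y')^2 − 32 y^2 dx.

The Lagrangian is L = (1/2) (y')^2 − 32 y^2.
Compute ∂L/∂y = -64y, ∂L/∂y' = y'.
The Euler-Lagrange equation d/dx(∂L/∂y') − ∂L/∂y = 0 reduces to
    y'' + 64 y = 0.
Its general solution is
    y(x) = A sin(8x) + B cos(8x),
with A, B fixed by the endpoint conditions.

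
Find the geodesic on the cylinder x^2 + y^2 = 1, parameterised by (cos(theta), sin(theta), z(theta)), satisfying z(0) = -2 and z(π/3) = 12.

Parameterise the cylinder of radius R = 1 as
    r(θ) = (cos θ, sin θ, z(θ)).
The arc-length element is
    ds = sqrt(1 + (dz/dθ)^2) dθ,
so the Lagrangian is L = sqrt(1 + z'^2).
L depends on z' only, not on z or θ, so ∂L/∂z = 0 and
    ∂L/∂z' = z' / sqrt(1 + z'^2).
The Euler-Lagrange equation gives
    d/dθ( z' / sqrt(1 + z'^2) ) = 0,
so z' is constant. Integrating once:
    z(θ) = a θ + b,
a helix on the cylinder (a straight line when the cylinder is unrolled). The constants a, b are determined by the endpoint conditions.
With endpoint conditions z(0) = -2 and z(π/3) = 12: from z(0) = b we get b = -2, and a·π/3 + -2 = 12 gives a = 42/π, so
    z(θ) = (42/π) θ − 2.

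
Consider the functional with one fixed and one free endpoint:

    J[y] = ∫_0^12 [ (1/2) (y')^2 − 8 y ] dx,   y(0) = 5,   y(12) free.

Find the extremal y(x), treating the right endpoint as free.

The Lagrangian L = (1/2) (y')^2 − 8 y gives
    ∂L/∂y = −8,   ∂L/∂y' = y'.
Euler-Lagrange: d/dx(y') − (−8) = 0, i.e. y'' + 8 = 0, so
    y(x) = −(8/2) x^2 + C1 x + C2.
Fixed left endpoint y(0) = 5 ⇒ C2 = 5.
The right endpoint x = 12 is free, so the natural (transversality) condition is ∂L/∂y' |_{x=12} = 0, i.e. y'(12) = 0.
Compute y'(x) = −8 x + C1, so y'(12) = −96 + C1 = 0 ⇒ C1 = 96.
Therefore the extremal is
    y(x) = −4 x^2 + 96 x + 5.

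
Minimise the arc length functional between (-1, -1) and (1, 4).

Arc-length functional: J[y] = ∫ sqrt(1 + (y')^2) dx.
Lagrangian L = sqrt(1 + (y')^2) has no explicit y dependence, so ∂L/∂y = 0 and the Euler-Lagrange equation gives
    d/dx( y' / sqrt(1 + (y')^2) ) = 0  ⇒  y' / sqrt(1 + (y')^2) = const.
Hence y' is constant, so y(x) is affine.
Fitting the endpoints (-1, -1) and (1, 4):
    slope m = (4 − (-1)) / (1 − (-1)) = 5/2,
    intercept c = (-1) − m·(-1) = 3/2.
Extremal: y(x) = (5/2) x + 3/2.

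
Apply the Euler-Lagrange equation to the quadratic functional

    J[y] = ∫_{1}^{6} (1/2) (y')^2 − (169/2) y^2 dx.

The Lagrangian is L = (1/2) (y')^2 − (169/2) y^2.
Compute ∂L/∂y = -169y, ∂L/∂y' = y'.
The Euler-Lagrange equation d/dx(∂L/∂y') − ∂L/∂y = 0 reduces to
    y'' + 169 y = 0.
Its general solution is
    y(x) = A sin(13x) + B cos(13x),
with A, B fixed by the endpoint conditions.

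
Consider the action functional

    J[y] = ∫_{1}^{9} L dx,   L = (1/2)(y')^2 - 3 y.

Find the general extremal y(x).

The Lagrangian is L = (1/2)(y')^2 - 3 y.
∂L/∂y = -3.
∂L/∂y' = y'.
The Euler-Lagrange equation d/dx(∂L/∂y') − ∂L/∂y = 0 becomes:
    y'' + 3 = 0
General solution: y(x) = -(3/2) x^2 + A x + B, where A and B are arbitrary constants fixed by the endpoint conditions.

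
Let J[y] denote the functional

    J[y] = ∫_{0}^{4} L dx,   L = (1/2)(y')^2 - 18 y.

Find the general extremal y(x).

The Lagrangian is L = (1/2)(y')^2 - 18 y.
∂L/∂y = -18.
∂L/∂y' = y'.
The Euler-Lagrange equation d/dx(∂L/∂y') − ∂L/∂y = 0 becomes:
    y'' + 18 = 0
General solution: y(x) = -9 x^2 + A x + B, where A and B are arbitrary constants fixed by the endpoint conditions.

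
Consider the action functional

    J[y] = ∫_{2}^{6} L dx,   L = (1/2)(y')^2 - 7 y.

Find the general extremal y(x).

The Lagrangian is L = (1/2)(y')^2 - 7 y.
∂L/∂y = -7.
∂L/∂y' = y'.
The Euler-Lagrange equation d/dx(∂L/∂y') − ∂L/∂y = 0 becomes:
    y'' + 7 = 0
General solution: y(x) = -(7/2) x^2 + A x + B, where A and B are arbitrary constants fixed by the endpoint conditions.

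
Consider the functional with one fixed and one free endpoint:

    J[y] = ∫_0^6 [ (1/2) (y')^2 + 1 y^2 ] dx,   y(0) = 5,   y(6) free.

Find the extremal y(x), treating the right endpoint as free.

The Lagrangian L = (1/2) (y')^2 + 1 y^2 gives
    ∂L/∂y = 2 y,   ∂L/∂y' = y'.
Euler-Lagrange: y'' − 2 y = 0.
With k = sqrt(2), the general solution is
    y(x) = A cosh(sqrt(2) x) + B sinh(sqrt(2) x).
Fixed left endpoint y(0) = 5 ⇒ A = 5.
The right endpoint x = 6 is free, so the natural (transversality) condition is ∂L/∂y' |_{x=6} = 0, i.e. y'(6) = 0.
Compute y'(x) = A k sinh(k x) + B k cosh(k x), so
    y'(6) = A k sinh(k·6) + B k cosh(k·6) = 0
    ⇒ B = −A tanh(k·6) = − 5 tanh(sqrt(2)·6).
Therefore the extremal is
    y(x) = 5 cosh(sqrt(2) x) − 5 tanh(sqrt(2)·6) sinh(sqrt(2) x).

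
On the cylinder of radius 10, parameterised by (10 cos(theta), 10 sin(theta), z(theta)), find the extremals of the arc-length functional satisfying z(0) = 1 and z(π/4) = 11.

Parameterise the cylinder of radius R = 10 as
    r(θ) = (10 cos θ, 10 sin θ, z(θ)).
The arc-length element is
    ds = sqrt(100 + (dz/dθ)^2) dθ,
so the Lagrangian is L = sqrt(100 + z'^2).
L depends on z' only, not on z or θ, so ∂L/∂z = 0 and
    ∂L/∂z' = z' / sqrt(100 + z'^2).
The Euler-Lagrange equation gives
    d/dθ( z' / sqrt(100 + z'^2) ) = 0,
so z' is constant. Integrating once:
    z(θ) = a θ + b,
a helix on the cylinder (a straight line when the cylinder is unrolled). The constants a, b are determined by the endpoint conditions.
With endpoint conditions z(0) = 1 and z(π/4) = 11: from z(0) = b we get b = 1, and a·π/4 + 1 = 11 gives a = 40/π, so
    z(θ) = (40/π) θ + 1.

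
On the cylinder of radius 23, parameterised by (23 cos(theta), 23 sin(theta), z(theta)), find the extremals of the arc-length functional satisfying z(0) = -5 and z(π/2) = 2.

Parameterise the cylinder of radius R = 23 as
    r(θ) = (23 cos θ, 23 sin θ, z(θ)).
The arc-length element is
    ds = sqrt(529 + (dz/dθ)^2) dθ,
so the Lagrangian is L = sqrt(529 + z'^2).
L depends on z' only, not on z or θ, so ∂L/∂z = 0 and
    ∂L/∂z' = z' / sqrt(529 + z'^2).
The Euler-Lagrange equation gives
    d/dθ( z' / sqrt(529 + z'^2) ) = 0,
so z' is constant. Integrating once:
    z(θ) = a θ + b,
a helix on the cylinder (a straight line when the cylinder is unrolled). The constants a, b are determined by the endpoint conditions.
With endpoint conditions z(0) = -5 and z(π/2) = 2: from z(0) = b we get b = -5, and a·π/2 + -5 = 2 gives a = 14/π, so
    z(θ) = (14/π) θ − 5.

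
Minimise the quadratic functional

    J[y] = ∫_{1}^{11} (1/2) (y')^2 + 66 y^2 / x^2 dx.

The Lagrangian is L = (1/2) (y')^2 + 66 y^2 / x^2.
Compute ∂L/∂y = 132y/x^2, ∂L/∂y' = y'.
The Euler-Lagrange equation d/dx(∂L/∂y') − ∂L/∂y = 0 reduces to
    y'' − 132/x^2 · y = 0  (x > 0).
Its general solution is
    y(x) = A x^12 + B x^(-11),
with A, B fixed by the endpoint conditions.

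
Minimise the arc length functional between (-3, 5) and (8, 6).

Arc-length functional: J[y] = ∫ sqrt(1 + (y')^2) dx.
Lagrangian L = sqrt(1 + (y')^2) has no explicit y dependence, so ∂L/∂y = 0 and the Euler-Lagrange equation gives
    d/dx( y' / sqrt(1 + (y')^2) ) = 0  ⇒  y' / sqrt(1 + (y')^2) = const.
Hence y' is constant, so y(x) is affine.
Fitting the endpoints (-3, 5) and (8, 6):
    slope m = (6 − 5) / (8 − (-3)) = 1/11,
    intercept c = 5 − m·(-3) = 58/11.
Extremal: y(x) = (1/11) x + 58/11.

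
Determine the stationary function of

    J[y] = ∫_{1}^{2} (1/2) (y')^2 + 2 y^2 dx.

The Lagrangian is L = (1/2) (y')^2 + 2 y^2.
Compute ∂L/∂y = 4y, ∂L/∂y' = y'.
The Euler-Lagrange equation d/dx(∂L/∂y') − ∂L/∂y = 0 reduces to
    y'' − 4 y = 0.
Its general solution is
    y(x) = A e^(2x) + B e^(−2x),
with A, B fixed by the endpoint conditions.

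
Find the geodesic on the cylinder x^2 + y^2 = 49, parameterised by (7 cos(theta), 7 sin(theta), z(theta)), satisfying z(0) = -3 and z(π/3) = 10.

Parameterise the cylinder of radius R = 7 as
    r(θ) = (7 cos θ, 7 sin θ, z(θ)).
The arc-length element is
    ds = sqrt(49 + (dz/dθ)^2) dθ,
so the Lagrangian is L = sqrt(49 + z'^2).
L depends on z' only, not on z or θ, so ∂L/∂z = 0 and
    ∂L/∂z' = z' / sqrt(49 + z'^2).
The Euler-Lagrange equation gives
    d/dθ( z' / sqrt(49 + z'^2) ) = 0,
so z' is constant. Integrating once:
    z(θ) = a θ + b,
a helix on the cylinder (a straight line when the cylinder is unrolled). The constants a, b are determined by the endpoint conditions.
With endpoint conditions z(0) = -3 and z(π/3) = 10: from z(0) = b we get b = -3, and a·π/3 + -3 = 10 gives a = 39/π, so
    z(θ) = (39/π) θ − 3.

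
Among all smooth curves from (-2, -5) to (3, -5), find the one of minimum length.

Arc-length functional: J[y] = ∫ sqrt(1 + (y')^2) dx.
Lagrangian L = sqrt(1 + (y')^2) has no explicit y dependence, so ∂L/∂y = 0 and the Euler-Lagrange equation gives
    d/dx( y' / sqrt(1 + (y')^2) ) = 0  ⇒  y' / sqrt(1 + (y')^2) = const.
Hence y' is constant, so y(x) is affine.
Fitting the endpoints (-2, -5) and (3, -5):
    slope m = ((-5) − (-5)) / (3 − (-2)) = 0,
    intercept c = (-5) − m·(-2) = -5.
Extremal: y(x) = -5.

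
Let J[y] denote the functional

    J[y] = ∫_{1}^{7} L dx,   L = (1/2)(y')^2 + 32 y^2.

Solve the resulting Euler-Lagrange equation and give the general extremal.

The Lagrangian is L = (1/2)(y')^2 + 32 y^2.
∂L/∂y = 64y.
∂L/∂y' = y'.
The Euler-Lagrange equation d/dx(∂L/∂y') − ∂L/∂y = 0 becomes:
    y'' - 64 y = 0
General solution: y(x) = A e^(8x) + B e^(-8x), where A and B are arbitrary constants fixed by the endpoint conditions.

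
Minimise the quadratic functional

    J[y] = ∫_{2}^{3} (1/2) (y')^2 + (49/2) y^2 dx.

The Lagrangian is L = (1/2) (y')^2 + (49/2) y^2.
Compute ∂L/∂y = 49y, ∂L/∂y' = y'.
The Euler-Lagrange equation d/dx(∂L/∂y') − ∂L/∂y = 0 reduces to
    y'' − 49 y = 0.
Its general solution is
    y(x) = A e^(7x) + B e^(−7x),
with A, B fixed by the endpoint conditions.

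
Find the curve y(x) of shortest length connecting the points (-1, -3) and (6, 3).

Arc-length functional: J[y] = ∫ sqrt(1 + (y')^2) dx.
Lagrangian L = sqrt(1 + (y')^2) has no explicit y dependence, so ∂L/∂y = 0 and the Euler-Lagrange equation gives
    d/dx( y' / sqrt(1 + (y')^2) ) = 0  ⇒  y' / sqrt(1 + (y')^2) = const.
Hence y' is constant, so y(x) is affine.
Fitting the endpoints (-1, -3) and (6, 3):
    slope m = (3 − (-3)) / (6 − (-1)) = 6/7,
    intercept c = (-3) − m·(-1) = -15/7.
Extremal: y(x) = (6/7) x - 15/7.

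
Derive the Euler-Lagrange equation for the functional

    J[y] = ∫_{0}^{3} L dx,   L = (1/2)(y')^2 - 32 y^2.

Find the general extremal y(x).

The Lagrangian is L = (1/2)(y')^2 - 32 y^2.
∂L/∂y = -64y.
∂L/∂y' = y'.
The Euler-Lagrange equation d/dx(∂L/∂y') − ∂L/∂y = 0 becomes:
    y'' + 64 y = 0
General solution: y(x) = A sin(8x) + B cos(8x), where A and B are arbitrary constants fixed by the endpoint conditions.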